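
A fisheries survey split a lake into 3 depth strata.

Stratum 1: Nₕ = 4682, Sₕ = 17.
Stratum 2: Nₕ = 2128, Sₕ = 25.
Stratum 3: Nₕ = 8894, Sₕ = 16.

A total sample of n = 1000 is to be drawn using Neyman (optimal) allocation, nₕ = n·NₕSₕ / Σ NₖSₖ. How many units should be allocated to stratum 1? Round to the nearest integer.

289

Σ NₕSₕ = 4682·17 + 2128·25 + 8894·16 = 275098.
Share for 1: 79594/275098 = 0.28933.
n_1 = 1000 × 0.28933 = 289.330... → 289.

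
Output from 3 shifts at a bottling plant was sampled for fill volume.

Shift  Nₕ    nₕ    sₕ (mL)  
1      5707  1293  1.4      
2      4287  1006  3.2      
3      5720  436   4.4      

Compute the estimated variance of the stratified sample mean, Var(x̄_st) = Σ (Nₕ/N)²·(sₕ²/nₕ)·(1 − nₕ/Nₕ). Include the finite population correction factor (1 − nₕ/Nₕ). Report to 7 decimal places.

N = 15714; Wₕ = Nₕ/N.
shift 1: (5707/15714)²·1.4²/1293·(1 − 1293/5707) = 0.0001546409
shift 2: (4287/15714)²·3.2²/1006·(1 − 1006/4287) = 0.0005798133
shift 3: (5720/15714)²·4.4²/436·(1 − 436/5720) = 0.0054350583
Sum = 0.0061695124 → 0.0061695.

0.0061695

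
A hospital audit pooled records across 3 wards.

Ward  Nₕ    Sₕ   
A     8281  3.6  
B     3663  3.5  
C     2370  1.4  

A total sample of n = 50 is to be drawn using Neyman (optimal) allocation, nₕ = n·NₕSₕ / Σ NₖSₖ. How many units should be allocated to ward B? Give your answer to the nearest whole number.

A: NₕSₕ = 8281·3.6 = 29811.6
B: NₕSₕ = 3663·3.5 = 12820.5
C: NₕSₕ = 2370·1.4 = 3318
Σ NₕSₕ = 45950.1.
n_B = 50·12820.5/45950.1 = 13.950... → 14.

14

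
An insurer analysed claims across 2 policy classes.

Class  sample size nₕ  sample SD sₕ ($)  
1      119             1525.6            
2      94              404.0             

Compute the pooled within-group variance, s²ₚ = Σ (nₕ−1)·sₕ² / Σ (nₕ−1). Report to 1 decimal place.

Degrees of freedom: 118 + 93 = 211.
Σ(nₕ−1)sₕ² = 118·2327455.36 + 93·163216 = 289818820.48.
s²ₚ = 289818820.48 / 211 = 1373548.912... → 1373548.9.

1373548.9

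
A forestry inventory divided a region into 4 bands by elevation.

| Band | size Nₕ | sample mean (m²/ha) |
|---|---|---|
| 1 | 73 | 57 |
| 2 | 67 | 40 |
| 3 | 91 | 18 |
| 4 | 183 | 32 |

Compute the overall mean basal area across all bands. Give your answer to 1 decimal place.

34.6

N = 73 + 67 + 91 + 183 = 414.
Overall mean = Σ (Nₕ/N)·x̄ₕ — weight by population share, not a simple average.
Σ Nₕx̄ₕ = 73·57 + 67·40 + 91·18 + 183·32 = 4161 + 2680 + 1638 + 5856 = 14335.
Divide by N: 14335 / 414 = 34.626... → 34.6.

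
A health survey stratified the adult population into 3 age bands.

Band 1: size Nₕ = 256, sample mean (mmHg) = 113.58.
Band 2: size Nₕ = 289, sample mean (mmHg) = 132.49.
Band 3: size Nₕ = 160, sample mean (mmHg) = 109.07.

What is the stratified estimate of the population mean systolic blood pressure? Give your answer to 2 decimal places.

120.31

N = 256 + 289 + 160 = 705.
The stratified mean weights each stratum mean by its population share Nₕ/N.
Σ Nₕx̄ₕ = 256·113.58 + 289·132.49 + 160·109.07 = 29076.48 + 38289.61 + 17451.2 = 84817.29.
Divide by N: 84817.29 / 705 = 120.3082... → 120.31.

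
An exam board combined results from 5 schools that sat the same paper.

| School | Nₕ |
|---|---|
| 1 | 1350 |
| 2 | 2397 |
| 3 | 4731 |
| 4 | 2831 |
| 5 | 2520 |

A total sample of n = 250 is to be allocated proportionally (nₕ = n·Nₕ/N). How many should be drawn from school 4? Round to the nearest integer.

Share of school 4 = 2831/13829 = 0.20471.
Allocate 250 × 0.20471 = 51.179... → 51.

51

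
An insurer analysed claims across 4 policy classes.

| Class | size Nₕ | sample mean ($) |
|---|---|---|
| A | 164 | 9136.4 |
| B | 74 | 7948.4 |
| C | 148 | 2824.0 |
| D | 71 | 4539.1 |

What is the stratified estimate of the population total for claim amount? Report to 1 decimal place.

2826779.3

A: 164·9136.4 = 1498369.6
B: 74·7948.4 = 588181.6
C: 148·2824.0 = 417952
D: 71·4539.1 = 322276.1
τ̂ = Σ Nₕx̄ₕ = 2826779.3.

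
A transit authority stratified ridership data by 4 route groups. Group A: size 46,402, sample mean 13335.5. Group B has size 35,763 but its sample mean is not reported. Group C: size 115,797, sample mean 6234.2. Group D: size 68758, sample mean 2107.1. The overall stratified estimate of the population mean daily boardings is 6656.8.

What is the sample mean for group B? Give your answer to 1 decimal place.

N = 46402 + 35763 + 115797 + 68758 = 266720.
Overall total = μ·N = 6656.8·266720 = 1775501696.
Subtract the known strata: 46402·13335.5 + 115797·6234.2 + 68758·2107.1 = 1485575510.2.
Remaining total for group B: 1775501696 − 1485575510.2 = 289926185.8.
Divide by its size: 289926185.8 / 35763 = 8106.875... → 8106.9.

8106.9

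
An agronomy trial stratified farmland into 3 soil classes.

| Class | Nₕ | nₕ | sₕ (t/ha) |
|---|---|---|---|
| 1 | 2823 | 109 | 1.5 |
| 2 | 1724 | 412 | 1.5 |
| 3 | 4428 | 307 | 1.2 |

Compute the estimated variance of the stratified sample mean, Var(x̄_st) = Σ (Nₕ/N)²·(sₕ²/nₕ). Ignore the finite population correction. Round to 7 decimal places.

N = 8975; Wₕ = Nₕ/N.
class 1: (2823/8975)²·1.5²/109 = 0.0020422498
class 2: (1724/8975)²·1.5²/412 = 0.0002015074
class 3: (4428/8975)²·1.2²/307 = 0.0011417484
Sum = 0.0033855056 → 0.0033855.

0.0033855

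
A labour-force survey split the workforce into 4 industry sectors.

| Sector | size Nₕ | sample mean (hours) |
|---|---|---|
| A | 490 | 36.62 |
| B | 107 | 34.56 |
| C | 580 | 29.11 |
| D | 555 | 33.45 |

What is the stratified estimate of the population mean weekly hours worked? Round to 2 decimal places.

N = 1732; weights Wₕ = Nₕ/N = (0.2829, 0.0618, 0.3349, 0.3204).
x̄_st = Σ Wₕ·x̄ₕ = 0.2829·36.62 + 0.0618·34.56 + 0.3349·29.11 + 0.3204·33.45 ≈ 32.9620...
→ 32.96.

32.96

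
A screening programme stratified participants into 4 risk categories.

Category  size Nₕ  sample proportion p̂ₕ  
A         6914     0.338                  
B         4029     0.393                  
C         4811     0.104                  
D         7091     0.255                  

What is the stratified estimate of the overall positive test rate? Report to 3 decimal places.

N = 6914 + 4029 + 4811 + 7091 = 22845.
Overall proportion = Σ (Nₕ/N)·p̂ₕ.
Σ Nₕp̂ₕ = 2336.932 + 1583.397 + 500.344 + 1808.205 = 6228.878.
6228.878 / 22845 = 0.27266... → 0.273.

0.273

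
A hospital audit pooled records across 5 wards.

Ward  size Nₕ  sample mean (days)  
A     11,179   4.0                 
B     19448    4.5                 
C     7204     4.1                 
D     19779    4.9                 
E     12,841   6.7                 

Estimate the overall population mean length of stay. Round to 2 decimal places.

4.89

x̄_st = (Σ Nₕx̄ₕ) / (Σ Nₕ) = (11179·4.0 + 19448·4.5 + 7204·4.1 + 19779·4.9 + 12841·6.7) / 70451
= 344720.2 / 70451 = 4.8930... → 4.89.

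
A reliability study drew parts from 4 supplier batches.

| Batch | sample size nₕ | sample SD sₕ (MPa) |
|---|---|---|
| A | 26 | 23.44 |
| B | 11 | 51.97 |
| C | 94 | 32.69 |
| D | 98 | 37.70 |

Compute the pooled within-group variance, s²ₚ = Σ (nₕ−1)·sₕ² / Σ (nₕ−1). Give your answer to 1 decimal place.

1235.5

Degrees of freedom: 25 + 10 + 93 + 97 = 225.
Σ(nₕ−1)sₕ² = 25·549.4336 + 10·2700.8809 + 93·1068.6361 + 97·1421.29 = 277992.9363.
s²ₚ = 277992.9363 / 225 = 1235.524... → 1235.5.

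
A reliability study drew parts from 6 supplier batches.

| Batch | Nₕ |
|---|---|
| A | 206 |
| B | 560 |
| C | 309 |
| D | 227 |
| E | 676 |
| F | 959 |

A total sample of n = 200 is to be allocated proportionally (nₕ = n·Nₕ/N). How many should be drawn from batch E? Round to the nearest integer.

N = 206 + 560 + 309 + 227 + 676 + 959 = 2937.
n_E = 200·676/2937 = 46.033... → 46.

46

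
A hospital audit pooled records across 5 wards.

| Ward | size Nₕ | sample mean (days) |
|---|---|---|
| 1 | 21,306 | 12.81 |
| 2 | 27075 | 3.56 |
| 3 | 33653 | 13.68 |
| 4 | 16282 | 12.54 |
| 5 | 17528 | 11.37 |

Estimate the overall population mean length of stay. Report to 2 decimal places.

10.65

N = 115844; weights Wₕ = Nₕ/N = (0.1839, 0.2337, 0.2905, 0.1406, 0.1513).
x̄_st = Σ Wₕ·x̄ₕ = 0.1839·12.81 + 0.2337·3.56 + 0.2905·13.68 + 0.1406·12.54 + 0.1513·11.37 ≈ 10.6450...
→ 10.65.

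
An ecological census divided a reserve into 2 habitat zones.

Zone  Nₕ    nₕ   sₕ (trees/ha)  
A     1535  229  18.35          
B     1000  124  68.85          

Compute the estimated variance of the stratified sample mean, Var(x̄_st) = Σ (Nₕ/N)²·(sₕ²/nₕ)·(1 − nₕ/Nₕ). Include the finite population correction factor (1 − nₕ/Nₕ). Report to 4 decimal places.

N = 2535; Wₕ = Nₕ/N.
zone A: (1535/2535)²·18.35²/229·(1 − 229/1535) = 0.4587037
zone B: (1000/2535)²·68.85²/124·(1 − 124/1000) = 5.2111597
Sum = 5.6698634 → 5.6699.

5.6699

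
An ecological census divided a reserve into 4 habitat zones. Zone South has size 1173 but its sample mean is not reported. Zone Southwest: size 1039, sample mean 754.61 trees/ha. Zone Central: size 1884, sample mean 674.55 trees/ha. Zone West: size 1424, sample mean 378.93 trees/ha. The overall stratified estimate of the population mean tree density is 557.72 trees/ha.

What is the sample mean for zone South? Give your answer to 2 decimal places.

412.72

N = 1173 + 1039 + 1884 + 1424 = 5520.
Overall total = μ·N = 557.72·5520 = 3078614.4.
Subtract the known strata: 1039·754.61 + 1884·674.55 + 1424·378.93 = 2594488.31.
Remaining total for zone South: 3078614.4 − 2594488.31 = 484126.09.
Divide by its size: 484126.09 / 1173 = 412.7247... → 412.72.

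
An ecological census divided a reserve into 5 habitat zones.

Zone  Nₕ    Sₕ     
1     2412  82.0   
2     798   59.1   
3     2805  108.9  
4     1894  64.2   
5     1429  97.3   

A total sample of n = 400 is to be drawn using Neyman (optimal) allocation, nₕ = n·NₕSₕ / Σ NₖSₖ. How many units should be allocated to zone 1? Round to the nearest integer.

Σ NₕSₕ = 2412·82.0 + 798·59.1 + 2805·108.9 + 1894·64.2 + 1429·97.3 = 811046.8.
Share for 1: 197784/811046.8 = 0.24386.
n_1 = 400 × 0.24386 = 97.545... → 98.

98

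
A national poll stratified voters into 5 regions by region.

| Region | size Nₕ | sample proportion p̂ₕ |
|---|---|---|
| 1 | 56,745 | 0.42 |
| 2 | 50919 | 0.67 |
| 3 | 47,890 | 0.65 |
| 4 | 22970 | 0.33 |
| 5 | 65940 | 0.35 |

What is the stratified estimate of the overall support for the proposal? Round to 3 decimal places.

0.490

N = 56745 + 50919 + 47890 + 22970 + 65940 = 244464.
Overall proportion = Σ (Nₕ/N)·p̂ₕ.
Σ Nₕp̂ₕ = 23832.9 + 34115.73 + 31128.5 + 7580.1 + 23079 = 119736.23.
119736.23 / 244464 = 0.48979... → 0.490.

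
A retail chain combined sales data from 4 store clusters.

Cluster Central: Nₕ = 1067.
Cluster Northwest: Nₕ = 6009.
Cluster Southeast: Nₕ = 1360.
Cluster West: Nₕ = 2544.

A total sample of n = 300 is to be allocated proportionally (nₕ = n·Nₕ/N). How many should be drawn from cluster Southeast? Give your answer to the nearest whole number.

Share of cluster Southeast = 1360/10980 = 0.12386.
Allocate 300 × 0.12386 = 37.158... → 37.

37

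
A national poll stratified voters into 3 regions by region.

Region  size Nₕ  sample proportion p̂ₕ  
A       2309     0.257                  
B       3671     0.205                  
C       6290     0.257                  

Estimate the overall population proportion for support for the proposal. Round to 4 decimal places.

0.2414

N = 2309 + 3671 + 6290 = 12270.
Overall proportion = Σ (Nₕ/N)·p̂ₕ.
Σ Nₕp̂ₕ = 593.413 + 752.555 + 1616.53 = 2962.498.
2962.498 / 12270 = 0.241442... → 0.2414.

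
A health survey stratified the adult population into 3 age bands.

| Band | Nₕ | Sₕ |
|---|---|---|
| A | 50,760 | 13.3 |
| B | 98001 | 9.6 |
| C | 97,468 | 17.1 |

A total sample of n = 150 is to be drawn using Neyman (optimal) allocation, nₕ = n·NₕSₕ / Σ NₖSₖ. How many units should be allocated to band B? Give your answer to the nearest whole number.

43

Σ NₕSₕ = 50760·13.3 + 98001·9.6 + 97468·17.1 = 3282620.4.
Share for B: 940809.6/3282620.4 = 0.28660.
n_B = 150 × 0.28660 = 42.990... → 43.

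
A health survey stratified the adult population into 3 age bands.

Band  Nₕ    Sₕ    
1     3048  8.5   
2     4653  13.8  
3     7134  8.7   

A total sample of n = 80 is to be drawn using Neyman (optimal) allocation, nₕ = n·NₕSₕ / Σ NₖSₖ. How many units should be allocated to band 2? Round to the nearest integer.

Σ NₕSₕ = 3048·8.5 + 4653·13.8 + 7134·8.7 = 152185.2.
Share for 2: 64211.4/152185.2 = 0.42193.
n_2 = 80 × 0.42193 = 33.754... → 34.

34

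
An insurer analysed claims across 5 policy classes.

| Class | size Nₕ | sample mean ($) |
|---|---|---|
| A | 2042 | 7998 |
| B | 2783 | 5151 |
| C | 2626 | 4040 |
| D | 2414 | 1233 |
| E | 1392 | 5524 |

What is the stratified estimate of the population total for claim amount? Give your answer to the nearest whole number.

Estimate total by summing Nₕ·x̄ₕ over strata.
2042·7998 + 2783·5151 + 2626·4040 + 2414·1233 + 1392·5524 = 16331916 + 14335233 + 10609040 + 2976462 + 7689408 = 51942059.

51942059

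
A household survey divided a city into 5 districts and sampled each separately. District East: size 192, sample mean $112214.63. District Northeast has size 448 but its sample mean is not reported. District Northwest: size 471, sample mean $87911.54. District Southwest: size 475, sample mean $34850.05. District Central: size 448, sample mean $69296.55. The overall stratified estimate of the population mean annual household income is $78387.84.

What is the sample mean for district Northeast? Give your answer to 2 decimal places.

109131.01

N = 192 + 448 + 471 + 475 + 448 = 2034.
Overall total = μ·N = 78387.84·2034 = 159440866.56.
Subtract the known strata: 192·112214.63 + 471·87911.54 + 475·34850.05 + 448·69296.55 = 110550172.45.
Remaining total for district Northeast: 159440866.56 − 110550172.45 = 48890694.11.
Divide by its size: 48890694.11 / 448 = 109131.0136... → 109131.01.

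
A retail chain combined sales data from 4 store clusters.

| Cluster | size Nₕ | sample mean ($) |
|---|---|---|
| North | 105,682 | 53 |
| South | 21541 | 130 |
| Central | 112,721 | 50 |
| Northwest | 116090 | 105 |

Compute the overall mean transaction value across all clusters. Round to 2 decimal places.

73.66

x̄_st = (Σ Nₕx̄ₕ) / (Σ Nₕ) = (105682·53 + 21541·130 + 112721·50 + 116090·105) / 356034
= 26226976 / 356034 = 73.6642... → 73.66.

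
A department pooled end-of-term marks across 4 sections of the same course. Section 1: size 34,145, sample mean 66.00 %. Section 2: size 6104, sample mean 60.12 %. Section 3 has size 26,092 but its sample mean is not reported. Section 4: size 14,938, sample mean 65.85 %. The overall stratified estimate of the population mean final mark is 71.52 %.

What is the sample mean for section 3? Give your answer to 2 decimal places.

84.66

Σ Nₕx̄ₕ = N·μ, so 26092·x̄_3 = 81279·71.52 − (34145·66.00 + 6104·60.12 + 14938·65.85).
= 5813074.08 − 3604209.78 = 2208864.3.
x̄_3 = 2208864.3 / 26092 = 84.6568... → 84.66.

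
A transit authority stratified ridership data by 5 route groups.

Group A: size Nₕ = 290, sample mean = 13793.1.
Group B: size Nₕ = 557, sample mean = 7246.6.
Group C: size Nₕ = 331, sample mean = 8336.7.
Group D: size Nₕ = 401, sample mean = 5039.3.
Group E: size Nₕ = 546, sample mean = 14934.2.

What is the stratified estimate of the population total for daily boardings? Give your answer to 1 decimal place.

20970635.4

A: 290·13793.1 = 3999999
B: 557·7246.6 = 4036356.2
C: 331·8336.7 = 2759447.7
D: 401·5039.3 = 2020759.3
E: 546·14934.2 = 8154073.2
τ̂ = Σ Nₕx̄ₕ = 20970635.4.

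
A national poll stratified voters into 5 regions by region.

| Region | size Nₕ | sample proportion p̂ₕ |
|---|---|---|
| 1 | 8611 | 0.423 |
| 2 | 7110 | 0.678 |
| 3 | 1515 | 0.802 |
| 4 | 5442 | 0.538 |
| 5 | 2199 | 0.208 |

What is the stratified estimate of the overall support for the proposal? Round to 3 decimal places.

Wₕ = Nₕ/N with N = 24877: 0.3461, 0.2858, 0.0609, 0.2188, 0.0884.
p̂_st = 0.3461·0.423 + 0.2858·0.678 + 0.0609·0.802 + 0.2188·0.538 + 0.0884·0.208 ≈ 0.52511... → 0.525.

0.525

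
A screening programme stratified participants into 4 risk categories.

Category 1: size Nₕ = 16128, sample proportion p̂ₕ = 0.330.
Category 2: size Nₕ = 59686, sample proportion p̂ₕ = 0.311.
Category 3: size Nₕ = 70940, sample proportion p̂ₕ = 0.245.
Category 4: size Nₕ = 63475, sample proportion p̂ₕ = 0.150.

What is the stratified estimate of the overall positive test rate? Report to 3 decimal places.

0.242

N = 16128 + 59686 + 70940 + 63475 = 210229.
Overall proportion = Σ (Nₕ/N)·p̂ₕ.
Σ Nₕp̂ₕ = 5322.24 + 18562.346 + 17380.3 + 9521.25 = 50786.136.
50786.136 / 210229 = 0.24158... → 0.242.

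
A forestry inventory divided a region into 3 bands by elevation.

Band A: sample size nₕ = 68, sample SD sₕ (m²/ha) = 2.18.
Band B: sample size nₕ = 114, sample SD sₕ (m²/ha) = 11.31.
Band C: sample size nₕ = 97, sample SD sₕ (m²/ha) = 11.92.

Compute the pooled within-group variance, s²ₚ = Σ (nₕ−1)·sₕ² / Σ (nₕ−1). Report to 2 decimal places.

102.95

Degrees of freedom: 67 + 113 + 96 = 276.
Σ(nₕ−1)sₕ² = 67·4.7524 + 113·127.9161 + 96·142.0864 = 28413.2245.
s²ₚ = 28413.2245 / 276 = 102.9465... → 102.95.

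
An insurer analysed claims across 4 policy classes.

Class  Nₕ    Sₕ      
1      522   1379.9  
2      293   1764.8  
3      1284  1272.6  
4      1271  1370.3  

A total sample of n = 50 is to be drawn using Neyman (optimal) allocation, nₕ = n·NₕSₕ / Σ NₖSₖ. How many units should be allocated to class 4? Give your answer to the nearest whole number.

1: NₕSₕ = 522·1379.9 = 720307.8
2: NₕSₕ = 293·1764.8 = 517086.4
3: NₕSₕ = 1284·1272.6 = 1634018.4
4: NₕSₕ = 1271·1370.3 = 1741651.3
Σ NₕSₕ = 4613063.9.
n_4 = 50·1741651.3/4613063.9 = 18.877... → 19.

19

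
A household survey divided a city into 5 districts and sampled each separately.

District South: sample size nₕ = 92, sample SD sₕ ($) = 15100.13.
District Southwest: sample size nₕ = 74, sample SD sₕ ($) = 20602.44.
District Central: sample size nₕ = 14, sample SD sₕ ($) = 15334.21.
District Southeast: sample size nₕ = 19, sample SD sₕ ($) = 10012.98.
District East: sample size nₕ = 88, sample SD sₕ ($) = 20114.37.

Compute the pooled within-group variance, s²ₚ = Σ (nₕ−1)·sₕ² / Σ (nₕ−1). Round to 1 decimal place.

325515963.2

Degrees of freedom: 91 + 73 + 13 + 18 + 87 = 282.
Σ(nₕ−1)sₕ² = 91·228013926.0169 + 73·424460533.9536 + 13·235137996.3241 + 18·100259768.4804 + 87·404587880.4969 = 91795501634.2415.
s²ₚ = 91795501634.2415 / 282 = 325515963.242... → 325515963.2.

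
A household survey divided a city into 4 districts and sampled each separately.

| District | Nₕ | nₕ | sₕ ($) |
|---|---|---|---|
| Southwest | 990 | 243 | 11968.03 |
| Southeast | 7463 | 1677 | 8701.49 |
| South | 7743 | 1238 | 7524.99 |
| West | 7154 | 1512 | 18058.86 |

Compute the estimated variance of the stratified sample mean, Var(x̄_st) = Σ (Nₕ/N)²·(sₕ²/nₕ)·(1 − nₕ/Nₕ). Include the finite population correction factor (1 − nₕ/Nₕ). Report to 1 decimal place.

24568.3

N = 23350; Wₕ = Nₕ/N.
district Southwest: (990/23350)²·11968.03²/243·(1 − 243/990) = 799.5048
district Southeast: (7463/23350)²·8701.49²/1677·(1 − 1677/7463) = 3575.7923
district South: (7743/23350)²·7524.99²/1238·(1 − 1238/7743) = 4225.4600
district West: (7154/23350)²·18058.86²/1512·(1 − 1512/7154) = 15967.5071
Sum = 24568.2644 → 24568.3.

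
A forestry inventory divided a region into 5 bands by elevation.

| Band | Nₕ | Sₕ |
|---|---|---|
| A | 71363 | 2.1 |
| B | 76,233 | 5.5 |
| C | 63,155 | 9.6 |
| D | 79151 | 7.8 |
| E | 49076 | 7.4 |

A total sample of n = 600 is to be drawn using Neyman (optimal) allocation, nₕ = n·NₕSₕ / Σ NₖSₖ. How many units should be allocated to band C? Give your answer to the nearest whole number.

A: NₕSₕ = 71363·2.1 = 149862.3
B: NₕSₕ = 76233·5.5 = 419281.5
C: NₕSₕ = 63155·9.6 = 606288
D: NₕSₕ = 79151·7.8 = 617377.8
E: NₕSₕ = 49076·7.4 = 363162.4
Σ NₕSₕ = 2155972.
n_C = 600·606288/2155972 = 168.728... → 169.

169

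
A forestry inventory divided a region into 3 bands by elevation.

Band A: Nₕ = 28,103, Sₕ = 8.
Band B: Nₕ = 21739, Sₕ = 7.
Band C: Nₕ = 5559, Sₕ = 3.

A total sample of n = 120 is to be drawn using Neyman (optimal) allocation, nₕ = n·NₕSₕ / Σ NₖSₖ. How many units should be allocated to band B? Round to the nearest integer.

46

A: NₕSₕ = 28103·8 = 224824
B: NₕSₕ = 21739·7 = 152173
C: NₕSₕ = 5559·3 = 16677
Σ NₕSₕ = 393674.
n_B = 120·152173/393674 = 46.385... → 46.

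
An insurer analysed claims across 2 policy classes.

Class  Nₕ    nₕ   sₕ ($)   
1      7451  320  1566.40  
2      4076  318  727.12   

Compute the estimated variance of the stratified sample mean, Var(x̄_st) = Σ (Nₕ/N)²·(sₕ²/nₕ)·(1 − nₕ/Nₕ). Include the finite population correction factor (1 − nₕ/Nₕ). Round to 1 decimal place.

N = 11527. Term for each stratum: Wₕ²sₕ²/nₕ·(1−nₕ/Nₕ).
Var(x̄_st) = 3066.1104 + 191.6653 = 3257.7756 → 3257.8.

3257.8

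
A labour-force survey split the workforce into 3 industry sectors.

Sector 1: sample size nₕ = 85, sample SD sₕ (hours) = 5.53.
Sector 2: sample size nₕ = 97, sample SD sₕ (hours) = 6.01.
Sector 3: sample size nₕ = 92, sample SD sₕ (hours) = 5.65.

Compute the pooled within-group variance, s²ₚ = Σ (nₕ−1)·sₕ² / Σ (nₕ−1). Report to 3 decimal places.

Degrees of freedom: 84 + 96 + 91 = 271.
Σ(nₕ−1)sₕ² = 84·30.5809 + 96·36.1201 + 91·31.9225 = 8941.2727.
s²ₚ = 8941.2727 / 271 = 32.99363... → 32.994.

32.994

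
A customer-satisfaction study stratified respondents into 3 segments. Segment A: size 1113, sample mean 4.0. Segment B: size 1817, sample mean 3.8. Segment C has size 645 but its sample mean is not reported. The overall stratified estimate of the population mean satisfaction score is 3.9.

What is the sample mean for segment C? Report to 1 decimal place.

4.0

Σ Nₕx̄ₕ = N·μ, so 645·x̄_C = 3575·3.9 − (1113·4.0 + 1817·3.8).
= 13942.5 − 11356.6 = 2585.9.
x̄_C = 2585.9 / 645 = 4.009... → 4.0.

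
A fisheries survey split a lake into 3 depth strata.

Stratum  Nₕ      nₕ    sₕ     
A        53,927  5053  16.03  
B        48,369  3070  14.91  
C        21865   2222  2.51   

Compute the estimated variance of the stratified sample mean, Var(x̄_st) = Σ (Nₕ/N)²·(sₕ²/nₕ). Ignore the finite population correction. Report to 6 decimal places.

0.020671

N = 124161. Term for each stratum: Wₕ²sₕ²/nₕ.
Var(x̄_st) = 0.009593120 + 0.010989571 + 0.000087929 = 0.020670619 → 0.020671.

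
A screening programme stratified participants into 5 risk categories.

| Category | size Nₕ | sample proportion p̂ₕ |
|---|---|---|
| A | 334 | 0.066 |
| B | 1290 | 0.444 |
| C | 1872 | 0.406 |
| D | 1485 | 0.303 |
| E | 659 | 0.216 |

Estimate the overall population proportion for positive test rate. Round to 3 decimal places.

0.345

N = 334 + 1290 + 1872 + 1485 + 659 = 5640.
Overall proportion = Σ (Nₕ/N)·p̂ₕ.
Σ Nₕp̂ₕ = 22.044 + 572.76 + 760.032 + 449.955 + 142.344 = 1947.135.
1947.135 / 5640 = 0.34524... → 0.345.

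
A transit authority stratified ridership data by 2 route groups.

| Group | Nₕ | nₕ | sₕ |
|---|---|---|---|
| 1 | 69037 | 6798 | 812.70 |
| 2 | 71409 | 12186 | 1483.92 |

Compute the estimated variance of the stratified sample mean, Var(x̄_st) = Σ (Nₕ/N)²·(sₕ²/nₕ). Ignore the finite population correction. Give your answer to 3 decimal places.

70.190

N = 140446. Term for each stratum: Wₕ²sₕ²/nₕ.
Var(x̄_st) = 23.476018 + 46.713989 = 70.190007 → 70.190.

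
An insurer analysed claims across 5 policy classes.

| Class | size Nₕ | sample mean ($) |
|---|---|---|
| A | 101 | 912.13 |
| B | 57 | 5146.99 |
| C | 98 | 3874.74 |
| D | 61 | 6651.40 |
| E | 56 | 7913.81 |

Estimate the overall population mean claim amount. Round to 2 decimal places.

N = 373; weights Wₕ = Nₕ/N = (0.2708, 0.1528, 0.2627, 0.1635, 0.1501).
x̄_st = Σ Wₕ·x̄ₕ = 0.2708·912.13 + 0.1528·5146.99 + 0.2627·3874.74 + 0.1635·6651.40 + 0.1501·7913.81 ≈ 4327.4446...
→ 4327.44.

4327.44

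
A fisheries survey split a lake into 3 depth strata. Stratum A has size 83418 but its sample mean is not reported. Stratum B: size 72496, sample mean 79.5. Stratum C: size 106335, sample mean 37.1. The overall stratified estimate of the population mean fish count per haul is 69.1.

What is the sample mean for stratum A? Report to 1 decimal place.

Σ Nₕx̄ₕ = N·μ, so 83418·x̄_A = 262249·69.1 − (72496·79.5 + 106335·37.1).
= 18121405.9 − 9708460.5 = 8412945.4.
x̄_A = 8412945.4 / 83418 = 100.853... → 100.9.

100.9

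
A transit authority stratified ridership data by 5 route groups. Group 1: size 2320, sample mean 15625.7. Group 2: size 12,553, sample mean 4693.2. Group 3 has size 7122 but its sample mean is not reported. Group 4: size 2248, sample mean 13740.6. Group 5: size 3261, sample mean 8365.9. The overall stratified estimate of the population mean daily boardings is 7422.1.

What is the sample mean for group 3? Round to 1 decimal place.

7133.1

Σ Nₕx̄ₕ = N·μ, so 7122·x̄_3 = 27504·7422.1 − (2320·15625.7 + 12553·4693.2 + 2248·13740.6 + 3261·8365.9).
= 204137438.4 − 153335432.3 = 50802006.1.
x̄_3 = 50802006.1 / 7122 = 7133.110... → 7133.1.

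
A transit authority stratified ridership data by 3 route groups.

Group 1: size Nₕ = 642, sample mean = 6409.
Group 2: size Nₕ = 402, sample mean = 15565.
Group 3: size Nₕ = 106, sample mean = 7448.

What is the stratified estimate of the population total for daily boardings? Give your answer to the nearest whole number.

Population total = Σ Nₕ·x̄ₕ (each stratum's size times its mean).
642·6409 + 402·15565 + 106·7448 = 4114578 + 6257130 + 789488 = 11161196.

11161196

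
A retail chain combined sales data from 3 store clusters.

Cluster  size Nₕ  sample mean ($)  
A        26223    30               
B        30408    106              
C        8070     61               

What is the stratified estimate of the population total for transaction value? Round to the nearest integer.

A: 26223·30 = 786690
B: 30408·106 = 3223248
C: 8070·61 = 492270
τ̂ = Σ Nₕx̄ₕ = 4502208.

4502208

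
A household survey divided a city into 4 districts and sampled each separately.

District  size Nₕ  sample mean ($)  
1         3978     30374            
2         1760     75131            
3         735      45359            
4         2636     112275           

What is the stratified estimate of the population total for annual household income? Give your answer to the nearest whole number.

Population total = Σ Nₕ·x̄ₕ (each stratum's size times its mean).
3978·30374 + 1760·75131 + 735·45359 + 2636·112275 = 120827772 + 132230560 + 33338865 + 295956900 = 582354097.

582354097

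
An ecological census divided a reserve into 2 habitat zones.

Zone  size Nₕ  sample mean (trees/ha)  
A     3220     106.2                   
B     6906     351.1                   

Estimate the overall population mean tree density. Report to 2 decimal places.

273.22

N = 3220 + 6906 = 10126.
Overall mean = Σ (Nₕ/N)·x̄ₕ — weight by population share, not a simple average.
Σ Nₕx̄ₕ = 3220·106.2 + 6906·351.1 = 341964 + 2424696.6 = 2766660.6.
Divide by N: 2766660.6 / 10126 = 273.2234... → 273.22.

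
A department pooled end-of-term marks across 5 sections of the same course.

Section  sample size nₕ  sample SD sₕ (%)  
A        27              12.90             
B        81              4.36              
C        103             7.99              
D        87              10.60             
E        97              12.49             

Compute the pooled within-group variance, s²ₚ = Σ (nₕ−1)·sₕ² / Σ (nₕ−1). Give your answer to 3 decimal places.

A: (27−1)·12.90² = 26·166.41 = 4326.66
B: (81−1)·4.36² = 80·19.0096 = 1520.768
C: (103−1)·7.99² = 102·63.8401 = 6511.6902
D: (87−1)·10.60² = 86·112.36 = 9662.96
E: (97−1)·12.49² = 96·156.0001 = 14976.0096
Numerator = 36998.0878; denominator = Σ(nₕ−1) = 390.
s²ₚ = 36998.0878/390 = 94.86689... → 94.867.

94.867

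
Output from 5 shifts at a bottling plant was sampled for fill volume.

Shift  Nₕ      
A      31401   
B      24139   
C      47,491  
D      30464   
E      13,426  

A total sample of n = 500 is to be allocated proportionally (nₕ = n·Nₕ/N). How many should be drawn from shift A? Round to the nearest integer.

107

N = 31401 + 24139 + 47491 + 30464 + 13426 = 146921.
n_A = 500·31401/146921 = 106.864... → 107.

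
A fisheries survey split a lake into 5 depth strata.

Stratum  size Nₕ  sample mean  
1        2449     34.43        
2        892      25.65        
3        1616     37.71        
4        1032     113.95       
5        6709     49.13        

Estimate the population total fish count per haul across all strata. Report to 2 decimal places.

Population total = Σ Nₕ·x̄ₕ (each stratum's size times its mean).
2449·34.43 + 892·25.65 + 1616·37.71 + 1032·113.95 + 6709·49.13 = 84319.07 + 22879.8 + 60939.36 + 117596.4 + 329613.17 = 615347.80.

615347.80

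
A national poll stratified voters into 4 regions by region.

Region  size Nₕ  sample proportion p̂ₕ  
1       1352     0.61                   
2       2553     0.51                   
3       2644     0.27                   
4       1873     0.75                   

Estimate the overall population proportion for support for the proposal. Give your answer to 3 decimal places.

0.504

N = 1352 + 2553 + 2644 + 1873 = 8422.
Overall proportion = Σ (Nₕ/N)·p̂ₕ.
Σ Nₕp̂ₕ = 824.72 + 1302.03 + 713.88 + 1404.75 = 4245.38.
4245.38 / 8422 = 0.50408... → 0.504.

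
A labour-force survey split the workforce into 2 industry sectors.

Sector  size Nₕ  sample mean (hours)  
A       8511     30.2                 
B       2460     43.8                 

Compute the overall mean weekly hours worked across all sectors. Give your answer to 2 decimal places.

N = 8511 + 2460 = 10971.
Weight each subgroup mean by Nₕ/N and sum.
Σ Nₕx̄ₕ = 8511·30.2 + 2460·43.8 = 257032.2 + 107748 = 364780.2.
Divide by N: 364780.2 / 10971 = 33.2495... → 33.25.

33.25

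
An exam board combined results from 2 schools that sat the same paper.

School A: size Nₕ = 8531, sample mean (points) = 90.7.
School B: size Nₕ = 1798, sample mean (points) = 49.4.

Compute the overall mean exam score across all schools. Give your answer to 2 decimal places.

x̄_st = (Σ Nₕx̄ₕ) / (Σ Nₕ) = (8531·90.7 + 1798·49.4) / 10329
= 862582.9 / 10329 = 83.5108... → 83.51.

83.51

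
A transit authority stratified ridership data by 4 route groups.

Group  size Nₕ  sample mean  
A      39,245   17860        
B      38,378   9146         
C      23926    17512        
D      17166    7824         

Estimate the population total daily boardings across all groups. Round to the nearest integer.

Population total = Σ Nₕ·x̄ₕ (each stratum's size times its mean).
39245·17860 + 38378·9146 + 23926·17512 + 17166·7824 = 700915700 + 351005188 + 418992112 + 134306784 = 1605219784.

1605219784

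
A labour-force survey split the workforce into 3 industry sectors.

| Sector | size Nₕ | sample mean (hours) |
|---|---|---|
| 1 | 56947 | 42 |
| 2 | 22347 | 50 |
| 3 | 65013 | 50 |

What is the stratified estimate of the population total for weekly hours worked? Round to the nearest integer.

6759774

1: 56947·42 = 2391774
2: 22347·50 = 1117350
3: 65013·50 = 3250650
τ̂ = Σ Nₕx̄ₕ = 6759774.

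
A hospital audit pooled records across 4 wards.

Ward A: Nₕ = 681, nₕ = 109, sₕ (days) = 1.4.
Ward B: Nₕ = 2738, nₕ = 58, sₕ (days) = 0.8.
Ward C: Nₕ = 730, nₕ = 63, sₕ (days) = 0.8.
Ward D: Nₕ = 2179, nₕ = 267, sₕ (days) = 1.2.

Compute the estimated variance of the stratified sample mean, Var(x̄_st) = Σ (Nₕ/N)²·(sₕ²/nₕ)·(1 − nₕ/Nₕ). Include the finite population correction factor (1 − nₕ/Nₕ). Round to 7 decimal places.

0.0028816

N = 6328; Wₕ = Nₕ/N.
ward A: (681/6328)²·1.4²/109·(1 − 109/681) = 0.0001749201
ward B: (2738/6328)²·0.8²/58·(1 − 58/2738) = 0.0020220285
ward C: (730/6328)²·0.8²/63·(1 − 63/730) = 0.0001235251
ward D: (2179/6328)²·1.2²/267·(1 − 267/2179) = 0.0005611299
Sum = 0.0028816036 → 0.0028816.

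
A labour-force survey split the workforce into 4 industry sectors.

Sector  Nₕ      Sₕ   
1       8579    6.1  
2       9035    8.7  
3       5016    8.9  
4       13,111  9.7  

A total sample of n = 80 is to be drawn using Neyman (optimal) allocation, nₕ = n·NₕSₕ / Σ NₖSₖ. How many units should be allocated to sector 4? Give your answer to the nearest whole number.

34

Σ NₕSₕ = 8579·6.1 + 9035·8.7 + 5016·8.9 + 13111·9.7 = 302755.5.
Share for 4: 127176.7/302755.5 = 0.42006.
n_4 = 80 × 0.42006 = 33.605... → 34.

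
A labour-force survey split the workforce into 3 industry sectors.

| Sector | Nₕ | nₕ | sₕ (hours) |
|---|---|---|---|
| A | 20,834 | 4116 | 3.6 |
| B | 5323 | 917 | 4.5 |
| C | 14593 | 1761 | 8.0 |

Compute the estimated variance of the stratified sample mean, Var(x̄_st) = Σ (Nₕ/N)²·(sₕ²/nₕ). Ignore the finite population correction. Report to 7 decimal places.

N = 40750. Term for each stratum: Wₕ²sₕ²/nₕ.
Var(x̄_st) = 0.0008230377 + 0.0003768022 + 0.0046607366 = 0.0058605764 → 0.0058606.

0.0058606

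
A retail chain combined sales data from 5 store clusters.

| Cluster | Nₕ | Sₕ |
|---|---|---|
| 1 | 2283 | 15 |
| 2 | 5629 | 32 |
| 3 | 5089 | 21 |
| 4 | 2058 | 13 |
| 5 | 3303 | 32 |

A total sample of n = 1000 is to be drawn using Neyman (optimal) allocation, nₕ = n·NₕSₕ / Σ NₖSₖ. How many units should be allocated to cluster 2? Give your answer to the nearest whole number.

397

1: NₕSₕ = 2283·15 = 34245
2: NₕSₕ = 5629·32 = 180128
3: NₕSₕ = 5089·21 = 106869
4: NₕSₕ = 2058·13 = 26754
5: NₕSₕ = 3303·32 = 105696
Σ NₕSₕ = 453692.
n_2 = 1000·180128/453692 = 397.027... → 397.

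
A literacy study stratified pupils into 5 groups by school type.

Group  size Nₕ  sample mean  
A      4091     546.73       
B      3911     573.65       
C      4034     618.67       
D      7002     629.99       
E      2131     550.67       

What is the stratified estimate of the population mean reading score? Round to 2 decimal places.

593.35

N = 4091 + 3911 + 4034 + 7002 + 2131 = 21169.
Weight each subgroup mean by Nₕ/N and sum.
Σ Nₕx̄ₕ = 4091·546.73 + 3911·573.65 + 4034·618.67 + 7002·629.99 + 2131·550.67 = 2236672.43 + 2243545.15 + 2495714.78 + 4411189.98 + 1173477.77 = 12560600.11.
Divide by N: 12560600.11 / 21169 = 593.3488... → 593.35.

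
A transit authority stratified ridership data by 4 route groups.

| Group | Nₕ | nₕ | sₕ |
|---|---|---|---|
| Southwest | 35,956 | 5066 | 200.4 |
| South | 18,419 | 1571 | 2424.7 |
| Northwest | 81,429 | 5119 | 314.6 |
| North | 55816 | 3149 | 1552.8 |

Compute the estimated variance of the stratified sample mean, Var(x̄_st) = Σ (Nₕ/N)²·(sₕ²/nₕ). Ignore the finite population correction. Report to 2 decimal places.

103.32

N = 191620. Term for each stratum: Wₕ²sₕ²/nₕ.
Var(x̄_st) = 0.27912 + 34.57724 + 3.49147 + 64.96720 = 103.31503 → 103.32.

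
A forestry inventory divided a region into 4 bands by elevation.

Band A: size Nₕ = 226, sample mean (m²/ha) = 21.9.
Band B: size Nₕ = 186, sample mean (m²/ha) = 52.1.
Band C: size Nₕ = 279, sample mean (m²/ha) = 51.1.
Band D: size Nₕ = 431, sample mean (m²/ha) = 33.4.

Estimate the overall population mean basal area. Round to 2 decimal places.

N = 226 + 186 + 279 + 431 = 1122.
The stratified mean weights each stratum mean by its population share Nₕ/N.
Σ Nₕx̄ₕ = 226·21.9 + 186·52.1 + 279·51.1 + 431·33.4 = 4949.4 + 9690.6 + 14256.9 + 14395.4 = 43292.3.
Divide by N: 43292.3 / 1122 = 38.5849... → 38.58.

38.58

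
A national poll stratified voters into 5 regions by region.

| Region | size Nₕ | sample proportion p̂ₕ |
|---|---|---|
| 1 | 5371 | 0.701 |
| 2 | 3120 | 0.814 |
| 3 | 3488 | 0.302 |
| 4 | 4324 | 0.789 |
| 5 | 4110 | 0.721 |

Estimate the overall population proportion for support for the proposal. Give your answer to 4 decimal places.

0.6728

N = 5371 + 3120 + 3488 + 4324 + 4110 = 20413.
Overall proportion = Σ (Nₕ/N)·p̂ₕ.
Σ Nₕp̂ₕ = 3765.071 + 2539.68 + 1053.376 + 3411.636 + 2963.31 = 13733.073.
13733.073 / 20413 = 0.672761... → 0.6728.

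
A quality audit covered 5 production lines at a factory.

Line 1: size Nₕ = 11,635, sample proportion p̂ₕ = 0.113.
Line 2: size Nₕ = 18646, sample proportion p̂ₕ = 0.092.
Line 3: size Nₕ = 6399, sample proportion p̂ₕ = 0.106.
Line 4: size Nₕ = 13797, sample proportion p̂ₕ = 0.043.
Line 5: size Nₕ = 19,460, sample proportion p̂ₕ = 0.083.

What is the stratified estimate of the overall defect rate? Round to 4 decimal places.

0.0846

Wₕ = Nₕ/N with N = 69937: 0.1664, 0.2666, 0.0915, 0.1973, 0.2783.
p̂_st = 0.1664·0.113 + 0.2666·0.092 + 0.0915·0.106 + 0.1973·0.043 + 0.2783·0.083 ≈ 0.084604... → 0.0846.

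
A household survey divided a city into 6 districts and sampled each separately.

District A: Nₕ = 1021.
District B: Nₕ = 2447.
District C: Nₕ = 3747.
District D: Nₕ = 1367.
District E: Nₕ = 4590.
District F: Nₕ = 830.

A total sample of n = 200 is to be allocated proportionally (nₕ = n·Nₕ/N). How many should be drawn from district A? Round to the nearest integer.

15

Share of district A = 1021/14002 = 0.07292.
Allocate 200 × 0.07292 = 14.584... → 15.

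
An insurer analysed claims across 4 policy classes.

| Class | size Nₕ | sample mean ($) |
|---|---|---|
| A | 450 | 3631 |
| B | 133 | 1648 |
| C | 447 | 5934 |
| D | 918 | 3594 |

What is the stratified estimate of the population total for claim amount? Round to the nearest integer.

A: 450·3631 = 1633950
B: 133·1648 = 219184
C: 447·5934 = 2652498
D: 918·3594 = 3299292
τ̂ = Σ Nₕx̄ₕ = 7804924.

7804924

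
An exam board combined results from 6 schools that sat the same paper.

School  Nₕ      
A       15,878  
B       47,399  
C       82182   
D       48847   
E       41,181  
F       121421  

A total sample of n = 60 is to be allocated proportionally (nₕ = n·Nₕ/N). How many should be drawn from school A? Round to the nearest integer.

Share of school A = 15878/356908 = 0.04449.
Allocate 60 × 0.04449 = 2.669... → 3.

3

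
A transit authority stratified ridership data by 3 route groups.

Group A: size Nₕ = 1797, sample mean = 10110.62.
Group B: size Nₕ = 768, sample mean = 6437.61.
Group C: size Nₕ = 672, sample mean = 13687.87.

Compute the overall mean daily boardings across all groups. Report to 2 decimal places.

N = 1797 + 768 + 672 = 3237.
The stratified mean weights each stratum mean by its population share Nₕ/N.
Σ Nₕx̄ₕ = 1797·10110.62 + 768·6437.61 + 672·13687.87 = 18168784.14 + 4944084.48 + 9198248.64 = 32311117.26.
Divide by N: 32311117.26 / 3237 = 9981.8095... → 9981.81.

9981.81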